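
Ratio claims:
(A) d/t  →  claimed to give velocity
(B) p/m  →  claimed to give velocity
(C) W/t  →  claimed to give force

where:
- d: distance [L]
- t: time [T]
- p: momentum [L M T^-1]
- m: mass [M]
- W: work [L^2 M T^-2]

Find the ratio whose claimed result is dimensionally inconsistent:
(C) W/t does not give force

(A) d/t: [L T^-1] = velocity [L T^-1] ✓
(B) p/m: [L T^-1] = velocity [L T^-1] ✓
(C) W/t: [L^2 M T^-3] ≠ force [L M T^-2] ✗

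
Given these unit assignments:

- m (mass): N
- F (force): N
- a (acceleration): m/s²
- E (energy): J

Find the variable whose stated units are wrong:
m

The variable m (mass) should have units kg, not N.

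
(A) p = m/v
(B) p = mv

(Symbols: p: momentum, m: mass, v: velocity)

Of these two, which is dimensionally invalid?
(A)

(A) p = m/v: LHS [L M T^-1], RHS [L^-1 M T] ✗
(B) p = mv: LHS [L M T^-1], RHS [L M T^-1] ✓

Expression (A) p = m/v is dimensionally incorrect.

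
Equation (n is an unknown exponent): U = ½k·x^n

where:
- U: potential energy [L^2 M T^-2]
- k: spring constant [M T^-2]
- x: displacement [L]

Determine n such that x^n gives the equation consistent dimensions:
n = 2

U has dimensions [L^2 M T^-2]; x has dimensions [L].
The rest of the RHS has dimensions [M T^-2], so x^n must supply [L^2].
With n = 2: ½k·x^2 has dimensions [L^2 M T^-2], matching the LHS ✓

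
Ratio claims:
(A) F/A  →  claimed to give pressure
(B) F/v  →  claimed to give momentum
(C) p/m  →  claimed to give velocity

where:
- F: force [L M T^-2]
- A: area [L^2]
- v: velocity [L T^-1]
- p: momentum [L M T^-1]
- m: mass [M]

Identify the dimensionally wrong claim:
(B) F/v does not give momentum

(A) F/A: [L^-1 M T^-2] = pressure [L^-1 M T^-2] ✓
(B) F/v: [M T^-1] ≠ momentum [L M T^-1] ✗
(C) p/m: [L T^-1] = velocity [L T^-1] ✓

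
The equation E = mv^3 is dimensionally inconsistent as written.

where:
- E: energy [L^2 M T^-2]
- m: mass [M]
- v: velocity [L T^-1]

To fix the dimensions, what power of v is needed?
The exponent of v should be 2: E = mv^2

The LHS E has dimensions [L^2 M T^-2]; v has dimensions [L T^-1].
As written, the RHS mv^3 (exponent 3 on v) has dimensions [L^3 M T^-3], which does not match.
With exponent 2, the RHS mv^2 has dimensions [L^2 M T^-2], matching the LHS.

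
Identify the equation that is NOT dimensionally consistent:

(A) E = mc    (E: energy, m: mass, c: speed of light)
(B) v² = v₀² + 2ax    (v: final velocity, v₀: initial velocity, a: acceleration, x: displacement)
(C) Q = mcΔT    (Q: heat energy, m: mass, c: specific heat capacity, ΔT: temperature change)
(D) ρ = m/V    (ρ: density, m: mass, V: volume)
(A) E = mc

The equation (A) E = mc is dimensionally incorrect.

LHS (E): [L^2 M T^-2]
RHS (mc): [L M T^-1] ✗

The dimensions do not match. The other three equations balance.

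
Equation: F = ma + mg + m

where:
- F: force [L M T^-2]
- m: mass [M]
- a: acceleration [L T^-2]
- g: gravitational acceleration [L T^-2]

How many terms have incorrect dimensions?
1

LHS F: [L M T^-2]
- ma: [L M T^-2] ✓
- mg: [L M T^-2] ✓
- m: [M] ✗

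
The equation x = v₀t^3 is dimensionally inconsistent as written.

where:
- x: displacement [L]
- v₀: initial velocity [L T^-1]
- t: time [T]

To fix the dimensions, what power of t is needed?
The exponent of t should be 1: x = v₀t

The LHS x has dimensions [L]; t has dimensions [T].
As written, the RHS v₀t^3 (exponent 3 on t) has dimensions [L T^2], which does not match.
With exponent 1, the RHS v₀t has dimensions [L], matching the LHS.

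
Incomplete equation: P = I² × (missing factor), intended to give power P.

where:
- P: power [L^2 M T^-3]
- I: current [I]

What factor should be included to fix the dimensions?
R (resistance), dimensions [I^-2 L^2 M T^-3]

P has dimensions [L^2 M T^-3] and I² has dimensions [I^2].
The missing factor must have dimensions [L^2 M T^-3] / [I^2] = [I^-2 L^2 M T^-3], i.e. resistance (R).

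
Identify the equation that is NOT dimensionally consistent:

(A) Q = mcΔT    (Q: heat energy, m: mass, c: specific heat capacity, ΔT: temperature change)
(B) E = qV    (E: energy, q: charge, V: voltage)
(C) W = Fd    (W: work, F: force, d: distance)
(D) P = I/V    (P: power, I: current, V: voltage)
(D) P = I/V

The equation (D) P = I/V is dimensionally incorrect.

LHS (P): [L^2 M T^-3]
RHS (I/V): [I^2 L^-2 M^-1 T^3] ✗

The dimensions do not match. The other three equations balance.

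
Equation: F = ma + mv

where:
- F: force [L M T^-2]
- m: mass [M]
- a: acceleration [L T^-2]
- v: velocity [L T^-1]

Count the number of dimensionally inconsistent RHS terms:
1

LHS F: [L M T^-2]
- ma: [L M T^-2] ✓
- mv: [L M T^-1] ✗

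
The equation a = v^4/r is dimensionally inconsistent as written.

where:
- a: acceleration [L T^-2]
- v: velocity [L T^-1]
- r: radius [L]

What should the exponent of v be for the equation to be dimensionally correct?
The exponent of v should be 2: a = v^2/r

The LHS a has dimensions [L T^-2]; v has dimensions [L T^-1].
As written, the RHS v^4/r (exponent 4 on v) has dimensions [L^3 T^-4], which does not match.
With exponent 2, the RHS v^2/r has dimensions [L T^-2], matching the LHS.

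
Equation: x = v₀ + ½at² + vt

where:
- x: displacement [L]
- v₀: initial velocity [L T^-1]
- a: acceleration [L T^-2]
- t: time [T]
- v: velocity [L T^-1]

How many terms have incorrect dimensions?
1

LHS x: [L]
- v₀: [L T^-1] ✗
- ½at²: [L] ✓
- vt: [L] ✓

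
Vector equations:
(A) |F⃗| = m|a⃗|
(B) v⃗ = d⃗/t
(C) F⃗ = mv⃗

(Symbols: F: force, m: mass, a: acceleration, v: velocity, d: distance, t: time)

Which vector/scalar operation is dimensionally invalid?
(C) F⃗ = mv⃗

(A) |F⃗| = m|a⃗|: LHS [L M T^-2], RHS [L M T^-2] ✓ — magnitudes of vectors are scalars
(B) v⃗ = d⃗/t: LHS [L T^-1], RHS [L T^-1] ✓ — displacement (vector) divided by time (scalar)
(C) F⃗ = mv⃗: LHS [L M T^-2], RHS [L M T^-1] ✗ — mass times velocity is momentum, not force; should be ma⃗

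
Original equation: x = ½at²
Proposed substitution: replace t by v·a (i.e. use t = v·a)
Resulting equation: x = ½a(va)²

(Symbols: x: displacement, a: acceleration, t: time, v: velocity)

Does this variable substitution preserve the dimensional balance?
No

[t] = [T] and [v·a] = [L^2 T^-3]. These differ, so the substitution replaces a quantity by one of different dimensions and the result x = ½a(va)² has LHS [L] vs RHS [L^5 T^-8] — inconsistent.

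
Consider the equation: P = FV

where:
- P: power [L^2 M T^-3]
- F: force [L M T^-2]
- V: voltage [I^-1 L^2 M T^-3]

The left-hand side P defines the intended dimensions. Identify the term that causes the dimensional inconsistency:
The right-hand side term FV

P has dimensions [L^2 M T^-3], but FV has dimensions [I^-1 L^3 M^2 T^-5], so the term FV is dimensionally wrong for P.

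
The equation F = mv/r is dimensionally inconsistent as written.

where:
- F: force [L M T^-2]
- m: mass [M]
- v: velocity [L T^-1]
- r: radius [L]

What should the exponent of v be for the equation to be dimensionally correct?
The exponent of v should be 2: F = mv^2/r

The LHS F has dimensions [L M T^-2]; v has dimensions [L T^-1].
As written, the RHS mv/r (exponent 1 on v) has dimensions [M T^-1], which does not match.
With exponent 2, the RHS mv^2/r has dimensions [L M T^-2], matching the LHS.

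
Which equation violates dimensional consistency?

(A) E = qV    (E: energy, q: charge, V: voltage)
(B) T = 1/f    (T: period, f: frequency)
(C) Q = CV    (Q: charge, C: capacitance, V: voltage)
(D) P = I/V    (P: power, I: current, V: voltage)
(D) P = I/V

The equation (D) P = I/V is dimensionally incorrect.

LHS (P): [L^2 M T^-3]
RHS (I/V): [I^2 L^-2 M^-1 T^3] ✗

The dimensions do not match. The other three equations balance.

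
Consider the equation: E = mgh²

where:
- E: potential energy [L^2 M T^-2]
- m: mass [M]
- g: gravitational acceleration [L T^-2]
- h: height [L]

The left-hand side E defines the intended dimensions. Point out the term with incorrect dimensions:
The right-hand side term mgh²

E has dimensions [L^2 M T^-2], but mgh² has dimensions [L^3 M T^-2], so the term mgh² is dimensionally wrong for E.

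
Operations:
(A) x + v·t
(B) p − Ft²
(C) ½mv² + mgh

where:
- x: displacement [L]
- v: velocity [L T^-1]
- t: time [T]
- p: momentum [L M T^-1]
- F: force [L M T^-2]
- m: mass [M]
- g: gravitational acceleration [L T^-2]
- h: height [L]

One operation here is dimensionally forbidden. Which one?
(B) p − Ft²

(A) x + v·t: x [L] and v·t [L] — same dimensions ✓
(B) p − Ft²: p [L M T^-1] and Ft² [L M] — different dimensions cannot be added/subtracted ✗
(C) ½mv² + mgh: ½mv² [L^2 M T^-2] and mgh [L^2 M T^-2] — same dimensions ✓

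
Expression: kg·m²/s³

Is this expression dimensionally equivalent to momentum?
No

The expression kg·m²/s³ has dimensions [L^2 M T^-3], but momentum has dimensions [L M T^-1].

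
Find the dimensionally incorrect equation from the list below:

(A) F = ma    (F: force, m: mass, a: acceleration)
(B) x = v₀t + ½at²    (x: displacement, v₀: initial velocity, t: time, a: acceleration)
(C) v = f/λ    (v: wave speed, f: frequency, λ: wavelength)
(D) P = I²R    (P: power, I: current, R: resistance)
(C) v = f/λ

The equation (C) v = f/λ is dimensionally incorrect.

LHS (v): [L T^-1]
RHS (f/λ): [L^-1 T^-1] ✗

The dimensions do not match. The other three equations balance.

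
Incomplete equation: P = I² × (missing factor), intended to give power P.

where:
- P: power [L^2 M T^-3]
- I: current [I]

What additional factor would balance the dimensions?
R (resistance), dimensions [I^-2 L^2 M T^-3]

P has dimensions [L^2 M T^-3] and I² has dimensions [I^2].
The missing factor must have dimensions [L^2 M T^-3] / [I^2] = [I^-2 L^2 M T^-3], i.e. resistance (R).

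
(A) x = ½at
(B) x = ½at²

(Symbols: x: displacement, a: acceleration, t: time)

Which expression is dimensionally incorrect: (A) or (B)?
(A)

(A) x = ½at: LHS [L], RHS [L T^-1] ✗
(B) x = ½at²: LHS [L], RHS [L] ✓

Expression (A) x = ½at is dimensionally incorrect.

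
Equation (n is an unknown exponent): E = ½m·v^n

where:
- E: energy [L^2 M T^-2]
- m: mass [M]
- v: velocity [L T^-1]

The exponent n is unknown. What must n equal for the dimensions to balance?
n = 2

E has dimensions [L^2 M T^-2]; v has dimensions [L T^-1].
The rest of the RHS has dimensions [M], so v^n must supply [L^2 T^-2].
With n = 2: ½m·v^2 has dimensions [L^2 M T^-2], matching the LHS ✓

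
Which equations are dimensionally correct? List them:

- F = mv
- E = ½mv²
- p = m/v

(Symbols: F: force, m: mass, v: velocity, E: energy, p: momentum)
Dimensionally correct: E = ½mv²
Dimensionally incorrect: F = mv, p = m/v
Ordered (correct first, then incorrect): E = ½mv², F = mv, p = m/v

- F = mv: LHS [L M T^-2], RHS [L M T^-1] → incorrect ✗
- E = ½mv²: LHS [L^2 M T^-2], RHS [L^2 M T^-2] → correct ✓
- p = m/v: LHS [L M T^-1], RHS [L^-1 M T] → incorrect ✗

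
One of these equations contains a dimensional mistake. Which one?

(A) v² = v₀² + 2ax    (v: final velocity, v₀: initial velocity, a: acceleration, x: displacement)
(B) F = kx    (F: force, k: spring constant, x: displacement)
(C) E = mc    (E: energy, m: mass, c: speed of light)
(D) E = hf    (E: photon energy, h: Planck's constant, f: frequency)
(C) E = mc

The equation (C) E = mc is dimensionally incorrect.

LHS (E): [L^2 M T^-2]
RHS (mc): [L M T^-1] ✗

The dimensions do not match. The other three equations balance.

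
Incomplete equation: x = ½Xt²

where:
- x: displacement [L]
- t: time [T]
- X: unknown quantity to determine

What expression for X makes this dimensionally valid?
X = a (acceleration), dimensions [L T^-2]

x has dimensions [L]; the rest of the RHS (½ t²) has dimensions [T^2].
So X must have dimensions [L T^-2] — X = a (acceleration).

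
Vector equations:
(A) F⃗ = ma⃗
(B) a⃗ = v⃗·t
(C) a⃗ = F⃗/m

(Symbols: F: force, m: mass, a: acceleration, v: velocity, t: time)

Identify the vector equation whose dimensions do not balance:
(B) a⃗ = v⃗·t

(A) F⃗ = ma⃗: LHS [L M T^-2], RHS [L M T^-2] ✓ — Force and acceleration are vectors, mass is a scalar
(B) a⃗ = v⃗·t: LHS [L T^-2], RHS [L] ✗ — acceleration is velocity per time; should be v⃗/t
(C) a⃗ = F⃗/m: LHS [L T^-2], RHS [L T^-2] ✓ — force (vector) divided by mass (scalar)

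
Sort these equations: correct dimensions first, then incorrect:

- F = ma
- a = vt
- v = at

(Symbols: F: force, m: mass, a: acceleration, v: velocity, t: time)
Dimensionally correct: F = ma, v = at
Dimensionally incorrect: a = vt
Ordered (correct first, then incorrect): F = ma, v = at, a = vt

- F = ma: LHS [L M T^-2], RHS [L M T^-2] → correct ✓
- a = vt: LHS [L T^-2], RHS [L] → incorrect ✗
- v = at: LHS [L T^-1], RHS [L T^-1] → correct ✓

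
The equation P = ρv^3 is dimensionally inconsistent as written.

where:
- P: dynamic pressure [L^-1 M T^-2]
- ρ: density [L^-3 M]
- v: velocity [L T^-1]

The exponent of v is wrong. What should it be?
The exponent of v should be 2: P = ρv^2

The LHS P has dimensions [L^-1 M T^-2]; v has dimensions [L T^-1].
As written, the RHS ρv^3 (exponent 3 on v) has dimensions [M T^-3], which does not match.
With exponent 2, the RHS ρv^2 has dimensions [L^-1 M T^-2], matching the LHS.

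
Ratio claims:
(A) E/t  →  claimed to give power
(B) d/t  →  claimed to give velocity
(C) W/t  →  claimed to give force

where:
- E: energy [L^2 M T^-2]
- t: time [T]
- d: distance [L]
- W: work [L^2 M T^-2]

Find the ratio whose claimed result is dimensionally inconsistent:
(C) W/t does not give force

(A) E/t: [L^2 M T^-3] = power [L^2 M T^-3] ✓
(B) d/t: [L T^-1] = velocity [L T^-1] ✓
(C) W/t: [L^2 M T^-3] ≠ force [L M T^-2] ✗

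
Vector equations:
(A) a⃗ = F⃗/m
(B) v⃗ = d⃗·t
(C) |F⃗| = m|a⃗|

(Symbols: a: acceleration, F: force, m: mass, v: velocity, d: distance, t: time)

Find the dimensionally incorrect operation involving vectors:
(B) v⃗ = d⃗·t

(A) a⃗ = F⃗/m: LHS [L T^-2], RHS [L T^-2] ✓ — force (vector) divided by mass (scalar)
(B) v⃗ = d⃗·t: LHS [L T^-1], RHS [L T] ✗ — velocity is displacement per time; should be d⃗/t
(C) |F⃗| = m|a⃗|: LHS [L M T^-2], RHS [L M T^-2] ✓ — magnitudes of vectors are scalars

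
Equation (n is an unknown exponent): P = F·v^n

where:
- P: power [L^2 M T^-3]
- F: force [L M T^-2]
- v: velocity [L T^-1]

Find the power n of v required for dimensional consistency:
n = 1

P has dimensions [L^2 M T^-3]; v has dimensions [L T^-1].
The rest of the RHS has dimensions [L M T^-2], so v^n must supply [L T^-1].
With n = 1: F·v^1 has dimensions [L^2 M T^-3], matching the LHS ✓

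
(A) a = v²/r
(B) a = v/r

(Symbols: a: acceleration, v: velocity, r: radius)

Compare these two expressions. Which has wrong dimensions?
(B)

(A) a = v²/r: LHS [L T^-2], RHS [L T^-2] ✓
(B) a = v/r: LHS [L T^-2], RHS [T^-1] ✗

Expression (B) a = v/r is dimensionally incorrect.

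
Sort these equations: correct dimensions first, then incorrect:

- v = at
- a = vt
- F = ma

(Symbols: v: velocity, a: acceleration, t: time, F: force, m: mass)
Dimensionally correct: v = at, F = ma
Dimensionally incorrect: a = vt
Ordered (correct first, then incorrect): v = at, F = ma, a = vt

- v = at: LHS [L T^-1], RHS [L T^-1] → correct ✓
- a = vt: LHS [L T^-2], RHS [L] → incorrect ✗
- F = ma: LHS [L M T^-2], RHS [L M T^-2] → correct ✓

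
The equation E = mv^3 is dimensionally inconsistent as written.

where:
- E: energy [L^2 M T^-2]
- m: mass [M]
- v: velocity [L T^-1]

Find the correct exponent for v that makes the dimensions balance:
The exponent of v should be 2: E = mv^2

The LHS E has dimensions [L^2 M T^-2]; v has dimensions [L T^-1].
As written, the RHS mv^3 (exponent 3 on v) has dimensions [L^3 M T^-3], which does not match.
With exponent 2, the RHS mv^2 has dimensions [L^2 M T^-2], matching the LHS.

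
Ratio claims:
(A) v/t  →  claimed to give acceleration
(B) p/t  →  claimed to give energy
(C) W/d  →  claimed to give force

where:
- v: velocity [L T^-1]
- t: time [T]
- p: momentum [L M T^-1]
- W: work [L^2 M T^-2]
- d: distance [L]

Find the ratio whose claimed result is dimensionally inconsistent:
(B) p/t does not give energy

(A) v/t: [L T^-2] = acceleration [L T^-2] ✓
(B) p/t: [L M T^-2] ≠ energy [L^2 M T^-2] ✗
(C) W/d: [L M T^-2] = force [L M T^-2] ✓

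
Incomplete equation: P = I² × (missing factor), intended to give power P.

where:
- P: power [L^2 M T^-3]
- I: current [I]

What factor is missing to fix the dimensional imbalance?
R (resistance), dimensions [I^-2 L^2 M T^-3]

P has dimensions [L^2 M T^-3] and I² has dimensions [I^2].
The missing factor must have dimensions [L^2 M T^-3] / [I^2] = [I^-2 L^2 M T^-3], i.e. resistance (R).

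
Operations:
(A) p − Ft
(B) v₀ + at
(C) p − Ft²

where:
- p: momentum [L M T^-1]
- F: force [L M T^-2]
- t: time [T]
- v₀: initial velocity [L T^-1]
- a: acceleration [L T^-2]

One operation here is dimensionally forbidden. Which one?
(C) p − Ft²

(A) p − Ft: p [L M T^-1] and Ft [L M T^-1] — same dimensions ✓
(B) v₀ + at: v₀ [L T^-1] and at [L T^-1] — same dimensions ✓
(C) p − Ft²: p [L M T^-1] and Ft² [L M] — different dimensions cannot be added/subtracted ✗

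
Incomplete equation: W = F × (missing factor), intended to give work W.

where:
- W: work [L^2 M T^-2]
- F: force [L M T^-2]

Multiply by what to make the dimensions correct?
d (distance), dimensions [L]

W has dimensions [L^2 M T^-2] and F has dimensions [L M T^-2].
The missing factor must have dimensions [L^2 M T^-2] / [L M T^-2] = [L], i.e. distance (d).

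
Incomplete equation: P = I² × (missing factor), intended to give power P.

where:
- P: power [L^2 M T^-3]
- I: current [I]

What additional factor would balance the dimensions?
R (resistance), dimensions [I^-2 L^2 M T^-3]

P has dimensions [L^2 M T^-3] and I² has dimensions [I^2].
The missing factor must have dimensions [L^2 M T^-3] / [I^2] = [I^-2 L^2 M T^-3], i.e. resistance (R).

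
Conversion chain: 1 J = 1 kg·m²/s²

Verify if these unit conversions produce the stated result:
The chain is correct (no errors).

Correct: Joule is defined as kg·m²/s²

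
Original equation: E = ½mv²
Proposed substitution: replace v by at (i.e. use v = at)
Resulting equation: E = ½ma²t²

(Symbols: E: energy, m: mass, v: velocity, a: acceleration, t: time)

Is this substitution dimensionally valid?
Yes

[v] = [L T^-1] and [at] = [L T^-1]. These match, so the substitution replaces a quantity by one of the same dimensions and the result E = ½ma²t² has LHS [L^2 M T^-2] vs RHS [L^2 M T^-2] — still consistent.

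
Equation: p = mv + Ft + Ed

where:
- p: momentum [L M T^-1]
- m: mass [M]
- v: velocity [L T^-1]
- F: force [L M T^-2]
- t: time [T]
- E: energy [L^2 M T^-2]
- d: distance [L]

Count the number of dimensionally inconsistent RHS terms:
1

LHS p: [L M T^-1]
- mv: [L M T^-1] ✓
- Ft: [L M T^-1] ✓
- Ed: [L^3 M T^-2] ✗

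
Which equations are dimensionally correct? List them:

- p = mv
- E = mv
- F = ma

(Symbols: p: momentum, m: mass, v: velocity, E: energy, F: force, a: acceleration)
Dimensionally correct: p = mv, F = ma
Dimensionally incorrect: E = mv
Ordered (correct first, then incorrect): p = mv, F = ma, E = mv

- p = mv: LHS [L M T^-1], RHS [L M T^-1] → correct ✓
- E = mv: LHS [L^2 M T^-2], RHS [L M T^-1] → incorrect ✗
- F = ma: LHS [L M T^-2], RHS [L M T^-2] → correct ✓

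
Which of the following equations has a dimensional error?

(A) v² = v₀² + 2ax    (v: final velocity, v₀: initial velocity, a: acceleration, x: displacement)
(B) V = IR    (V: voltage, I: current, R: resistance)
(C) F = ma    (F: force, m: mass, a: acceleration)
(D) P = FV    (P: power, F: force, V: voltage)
(D) P = FV

The equation (D) P = FV is dimensionally incorrect.

LHS (P): [L^2 M T^-3]
RHS (FV): [I^-1 L^3 M^2 T^-5] ✗

The dimensions do not match. The other three equations balance.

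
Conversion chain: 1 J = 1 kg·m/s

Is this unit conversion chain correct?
The chain is incorrect (it contains an error).

Incorrect: Joule is kg·m²/s², not kg·m/s (that is momentum)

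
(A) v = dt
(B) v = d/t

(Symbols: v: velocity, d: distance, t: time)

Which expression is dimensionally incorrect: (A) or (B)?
(A)

(A) v = dt: LHS [L T^-1], RHS [L T] ✗
(B) v = d/t: LHS [L T^-1], RHS [L T^-1] ✓

Expression (A) v = dt is dimensionally incorrect.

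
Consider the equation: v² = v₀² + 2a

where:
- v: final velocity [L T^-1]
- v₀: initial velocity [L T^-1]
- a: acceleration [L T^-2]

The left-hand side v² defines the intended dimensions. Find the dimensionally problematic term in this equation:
The term 2a

Checking each RHS term against the LHS:
- v₀²: [L^2 T^-2] — matches v² [L^2 T^-2] ✓
- 2a: [L T^-2] — does NOT match v² [L^2 T^-2] ✗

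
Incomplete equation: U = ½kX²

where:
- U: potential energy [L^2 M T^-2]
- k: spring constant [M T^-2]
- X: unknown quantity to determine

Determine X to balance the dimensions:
X = x (displacement), dimensions [L]

U has dimensions [L^2 M T^-2]; the rest of the RHS (½k) has dimensions [M T^-2].
So X² must have dimensions [L^2], i.e. X has dimensions [L] — X = x (displacement).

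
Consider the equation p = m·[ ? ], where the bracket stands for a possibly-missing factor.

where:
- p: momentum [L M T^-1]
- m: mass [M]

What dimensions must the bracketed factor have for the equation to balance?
[L T^-1] — velocity (e.g. v)

p has dimensions [L M T^-1]; m has dimensions [M].
The bracketed factor must supply [L M T^-1] / [M] = [L T^-1].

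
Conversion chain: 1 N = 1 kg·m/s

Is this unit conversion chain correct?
The chain is incorrect (it contains an error).

Incorrect: Newton is kg·m/s², not kg·m/s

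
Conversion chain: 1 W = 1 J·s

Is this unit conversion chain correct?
The chain is incorrect (it contains an error).

Incorrect: Watt is J/s, not J·s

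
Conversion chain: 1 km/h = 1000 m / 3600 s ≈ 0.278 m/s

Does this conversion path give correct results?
The chain is correct (no errors).

Correct: 1 km = 1000 m, 1 h = 3600 s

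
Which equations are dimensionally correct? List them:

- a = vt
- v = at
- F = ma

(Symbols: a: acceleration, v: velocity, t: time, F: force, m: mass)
Dimensionally correct: v = at, F = ma
Dimensionally incorrect: a = vt
Ordered (correct first, then incorrect): v = at, F = ma, a = vt

- a = vt: LHS [L T^-2], RHS [L] → incorrect ✗
- v = at: LHS [L T^-1], RHS [L T^-1] → correct ✓
- F = ma: LHS [L M T^-2], RHS [L M T^-2] → correct ✓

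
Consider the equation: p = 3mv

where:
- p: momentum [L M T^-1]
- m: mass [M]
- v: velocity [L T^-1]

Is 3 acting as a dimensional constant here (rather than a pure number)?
No

p has dimensions [L M T^-1] and mv already has dimensions [L M T^-1], so the equation balances without 3 contributing any dimensions. 3 is a pure (dimensionless) number; changing or removing it would not affect dimensional consistency.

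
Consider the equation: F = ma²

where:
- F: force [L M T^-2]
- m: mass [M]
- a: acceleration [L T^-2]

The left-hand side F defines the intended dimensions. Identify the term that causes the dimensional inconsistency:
The right-hand side term ma²

F has dimensions [L M T^-2], but ma² has dimensions [L^2 M T^-4], so the term ma² is dimensionally wrong for F.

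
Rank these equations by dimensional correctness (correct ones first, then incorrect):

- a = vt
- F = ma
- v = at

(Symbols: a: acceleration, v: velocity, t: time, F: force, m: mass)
Dimensionally correct: F = ma, v = at
Dimensionally incorrect: a = vt
Ordered (correct first, then incorrect): F = ma, v = at, a = vt

- a = vt: LHS [L T^-2], RHS [L] → incorrect ✗
- F = ma: LHS [L M T^-2], RHS [L M T^-2] → correct ✓
- v = at: LHS [L T^-1], RHS [L T^-1] → correct ✓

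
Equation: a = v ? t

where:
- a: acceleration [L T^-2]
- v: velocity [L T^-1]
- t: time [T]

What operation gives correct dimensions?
division (÷): a = v ÷ t

a [L T^-2]; v [L T^-1]; t [T].
v × t → [L] ✗
v ÷ t → [L T^-2] ✓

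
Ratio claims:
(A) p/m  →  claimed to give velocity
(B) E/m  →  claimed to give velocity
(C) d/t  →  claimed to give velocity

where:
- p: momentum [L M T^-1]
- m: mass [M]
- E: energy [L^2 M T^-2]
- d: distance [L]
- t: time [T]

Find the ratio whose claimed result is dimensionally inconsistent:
(B) E/m does not give velocity

(A) p/m: [L T^-1] = velocity [L T^-1] ✓
(B) E/m: [L^2 T^-2] ≠ velocity [L T^-1] ✗
(C) d/t: [L T^-1] = velocity [L T^-1] ✓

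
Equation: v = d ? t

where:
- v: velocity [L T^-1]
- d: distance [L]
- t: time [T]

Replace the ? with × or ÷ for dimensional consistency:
division (÷): v = d ÷ t

v [L T^-1]; d [L]; t [T].
d × t → [L T] ✗
d ÷ t → [L T^-1] ✓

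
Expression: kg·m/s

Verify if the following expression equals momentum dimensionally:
Yes

The expression kg·m/s has dimensions [L M T^-1], which is exactly momentum [L M T^-1].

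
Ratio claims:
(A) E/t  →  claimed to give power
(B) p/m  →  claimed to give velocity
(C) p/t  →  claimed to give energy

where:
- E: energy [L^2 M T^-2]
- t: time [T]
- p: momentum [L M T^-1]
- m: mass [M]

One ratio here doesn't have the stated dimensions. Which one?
(C) p/t does not give energy

(A) E/t: [L^2 M T^-3] = power [L^2 M T^-3] ✓
(B) p/m: [L T^-1] = velocity [L T^-1] ✓
(C) p/t: [L M T^-2] ≠ energy [L^2 M T^-2] ✗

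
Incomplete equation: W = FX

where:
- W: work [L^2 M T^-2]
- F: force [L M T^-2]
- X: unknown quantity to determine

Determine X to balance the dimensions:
X = d (distance), dimensions [L]

W has dimensions [L^2 M T^-2]; the rest of the RHS (F) has dimensions [L M T^-2].
So X must have dimensions [L] — X = d (distance).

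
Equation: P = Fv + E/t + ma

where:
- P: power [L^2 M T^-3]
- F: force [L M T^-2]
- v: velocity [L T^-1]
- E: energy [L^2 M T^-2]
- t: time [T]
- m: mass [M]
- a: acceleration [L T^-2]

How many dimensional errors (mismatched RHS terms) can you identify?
1

LHS P: [L^2 M T^-3]
- Fv: [L^2 M T^-3] ✓
- E/t: [L^2 M T^-3] ✓
- ma: [L M T^-2] ✗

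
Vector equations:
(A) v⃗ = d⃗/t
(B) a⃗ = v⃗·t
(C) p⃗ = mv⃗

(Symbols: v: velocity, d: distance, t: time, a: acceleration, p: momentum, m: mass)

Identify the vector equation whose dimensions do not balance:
(B) a⃗ = v⃗·t

(A) v⃗ = d⃗/t: LHS [L T^-1], RHS [L T^-1] ✓ — displacement (vector) divided by time (scalar)
(B) a⃗ = v⃗·t: LHS [L T^-2], RHS [L] ✗ — acceleration is velocity per time; should be v⃗/t
(C) p⃗ = mv⃗: LHS [L M T^-1], RHS [L M T^-1] ✓ — mass (scalar) times velocity (vector)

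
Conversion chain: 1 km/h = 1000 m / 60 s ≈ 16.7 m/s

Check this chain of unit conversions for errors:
The chain is incorrect (it contains an error).

Incorrect: 1 h = 3600 s, not 60 s (1 km/h ≈ 0.278 m/s)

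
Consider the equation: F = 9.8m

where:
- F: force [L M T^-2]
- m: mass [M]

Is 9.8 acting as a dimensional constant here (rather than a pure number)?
Yes

F has dimensions [L M T^-2], while m alone has dimensions [M]. For the equation to balance, the factor 9.8 must carry dimensions [L T^-2] — it is a dimensional constant (a numerical value of a physical quantity with its units suppressed), not a pure number.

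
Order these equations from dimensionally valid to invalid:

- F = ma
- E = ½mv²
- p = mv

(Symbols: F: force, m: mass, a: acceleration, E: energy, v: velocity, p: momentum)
Dimensionally correct: F = ma, E = ½mv², p = mv
Dimensionally incorrect: none
Ordered (correct first, then incorrect): F = ma, E = ½mv², p = mv

- F = ma: LHS [L M T^-2], RHS [L M T^-2] → correct ✓
- E = ½mv²: LHS [L^2 M T^-2], RHS [L^2 M T^-2] → correct ✓
- p = mv: LHS [L M T^-1], RHS [L M T^-1] → correct ✓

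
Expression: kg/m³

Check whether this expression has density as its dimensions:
Yes

The expression kg/m³ has dimensions [L^-3 M], which is exactly density [L^-3 M].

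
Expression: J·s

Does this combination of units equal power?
No

The expression J·s has dimensions [L^2 M T^-1], but power has dimensions [L^2 M T^-3].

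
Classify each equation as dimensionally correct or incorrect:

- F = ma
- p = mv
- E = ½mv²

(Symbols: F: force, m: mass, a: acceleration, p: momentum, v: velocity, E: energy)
Dimensionally correct: F = ma, p = mv, E = ½mv²
Dimensionally incorrect: none
Ordered (correct first, then incorrect): F = ma, p = mv, E = ½mv²

- F = ma: LHS [L M T^-2], RHS [L M T^-2] → correct ✓
- p = mv: LHS [L M T^-1], RHS [L M T^-1] → correct ✓
- E = ½mv²: LHS [L^2 M T^-2], RHS [L^2 M T^-2] → correct ✓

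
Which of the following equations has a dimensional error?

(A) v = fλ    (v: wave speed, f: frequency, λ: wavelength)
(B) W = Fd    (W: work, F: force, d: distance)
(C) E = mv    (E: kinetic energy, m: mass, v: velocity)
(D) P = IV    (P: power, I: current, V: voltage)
(C) E = mv

The equation (C) E = mv is dimensionally incorrect.

LHS (E): [L^2 M T^-2]
RHS (mv): [L M T^-1] ✗

The dimensions do not match. The other three equations balance.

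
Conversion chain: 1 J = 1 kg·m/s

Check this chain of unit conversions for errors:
The chain is incorrect (it contains an error).

Incorrect: Joule is kg·m²/s², not kg·m/s (that is momentum)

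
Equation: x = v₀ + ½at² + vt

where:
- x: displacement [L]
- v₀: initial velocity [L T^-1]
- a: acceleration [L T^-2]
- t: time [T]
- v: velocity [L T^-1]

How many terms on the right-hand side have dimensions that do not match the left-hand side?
1

LHS x: [L]
- v₀: [L T^-1] ✗
- ½at²: [L] ✓
- vt: [L] ✓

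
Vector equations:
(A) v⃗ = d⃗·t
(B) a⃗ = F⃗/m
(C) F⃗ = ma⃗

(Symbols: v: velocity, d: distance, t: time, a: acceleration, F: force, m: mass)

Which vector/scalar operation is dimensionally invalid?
(A) v⃗ = d⃗·t

(A) v⃗ = d⃗·t: LHS [L T^-1], RHS [L T] ✗ — velocity is displacement per time; should be d⃗/t
(B) a⃗ = F⃗/m: LHS [L T^-2], RHS [L T^-2] ✓ — force (vector) divided by mass (scalar)
(C) F⃗ = ma⃗: LHS [L M T^-2], RHS [L M T^-2] ✓ — Force and acceleration are vectors, mass is a scalar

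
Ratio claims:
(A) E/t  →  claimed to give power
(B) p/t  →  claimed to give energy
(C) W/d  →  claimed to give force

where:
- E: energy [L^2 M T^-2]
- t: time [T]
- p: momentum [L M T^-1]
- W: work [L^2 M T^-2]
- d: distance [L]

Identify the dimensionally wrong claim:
(B) p/t does not give energy

(A) E/t: [L^2 M T^-3] = power [L^2 M T^-3] ✓
(B) p/t: [L M T^-2] ≠ energy [L^2 M T^-2] ✗
(C) W/d: [L M T^-2] = force [L M T^-2] ✓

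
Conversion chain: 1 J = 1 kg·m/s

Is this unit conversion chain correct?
The chain is incorrect (it contains an error).

Incorrect: Joule is kg·m²/s², not kg·m/s (that is momentum)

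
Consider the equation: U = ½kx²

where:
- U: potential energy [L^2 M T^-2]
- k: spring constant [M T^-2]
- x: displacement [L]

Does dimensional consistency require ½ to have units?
No

U has dimensions [L^2 M T^-2] and kx² already has dimensions [L^2 M T^-2], so the equation balances without ½ contributing any dimensions. ½ is a pure (dimensionless) number; changing or removing it would not affect dimensional consistency.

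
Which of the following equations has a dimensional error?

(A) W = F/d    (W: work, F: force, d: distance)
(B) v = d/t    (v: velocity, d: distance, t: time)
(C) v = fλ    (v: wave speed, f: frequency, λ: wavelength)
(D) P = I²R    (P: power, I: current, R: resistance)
(A) W = F/d

The equation (A) W = F/d is dimensionally incorrect.

LHS (W): [L^2 M T^-2]
RHS (F/d): [M T^-2] ✗

The dimensions do not match. The other three equations balance.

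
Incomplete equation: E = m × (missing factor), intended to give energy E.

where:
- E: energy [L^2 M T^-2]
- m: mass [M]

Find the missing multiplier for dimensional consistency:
v² (velocity squared), dimensions [L^2 T^-2]

E has dimensions [L^2 M T^-2] and m has dimensions [M].
The missing factor must have dimensions [L^2 M T^-2] / [M] = [L^2 T^-2], i.e. velocity squared (v²).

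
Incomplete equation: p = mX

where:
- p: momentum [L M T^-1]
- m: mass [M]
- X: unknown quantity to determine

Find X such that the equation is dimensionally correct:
X = v (velocity), dimensions [L T^-1]

p has dimensions [L M T^-1]; the rest of the RHS (m) has dimensions [M].
So X must have dimensions [L T^-1] — X = v (velocity).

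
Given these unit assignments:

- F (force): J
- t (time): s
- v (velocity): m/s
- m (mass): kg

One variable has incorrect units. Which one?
F

The variable F (force) should have units N, not J.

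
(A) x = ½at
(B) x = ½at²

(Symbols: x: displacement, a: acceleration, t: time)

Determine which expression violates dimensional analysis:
(A)

(A) x = ½at: LHS [L], RHS [L T^-1] ✗
(B) x = ½at²: LHS [L], RHS [L] ✓

Expression (A) x = ½at is dimensionally incorrect.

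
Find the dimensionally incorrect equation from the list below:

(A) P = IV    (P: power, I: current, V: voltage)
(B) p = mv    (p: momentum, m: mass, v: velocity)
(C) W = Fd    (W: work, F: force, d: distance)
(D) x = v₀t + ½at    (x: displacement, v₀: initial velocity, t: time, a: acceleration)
(D) x = v₀t + ½at

The equation (D) x = v₀t + ½at is dimensionally incorrect.

LHS (x): [L]
RHS terms:
  - v₀t: [L] ✓
  - ½at: [L T^-1] ✗ (does not match LHS)

The dimensions do not match. The other three equations balance.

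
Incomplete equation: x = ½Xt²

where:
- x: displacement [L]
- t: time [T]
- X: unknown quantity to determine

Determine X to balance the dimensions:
X = a (acceleration), dimensions [L T^-2]

x has dimensions [L]; the rest of the RHS (½ t²) has dimensions [T^2].
So X must have dimensions [L T^-2] — X = a (acceleration).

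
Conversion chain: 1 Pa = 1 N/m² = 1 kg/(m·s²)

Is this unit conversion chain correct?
The chain is correct (no errors).

Correct: Pascal is Newton per square meter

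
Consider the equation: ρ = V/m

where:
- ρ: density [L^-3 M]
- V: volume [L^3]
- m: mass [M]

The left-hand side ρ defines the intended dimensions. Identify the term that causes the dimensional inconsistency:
The right-hand side term V/m

ρ has dimensions [L^-3 M], but V/m has dimensions [L^3 M^-1], so the term V/m is dimensionally wrong for ρ.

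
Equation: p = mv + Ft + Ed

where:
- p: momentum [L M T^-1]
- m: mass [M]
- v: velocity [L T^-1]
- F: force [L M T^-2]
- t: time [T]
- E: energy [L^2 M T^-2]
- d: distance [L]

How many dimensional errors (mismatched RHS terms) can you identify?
1

LHS p: [L M T^-1]
- mv: [L M T^-1] ✓
- Ft: [L M T^-1] ✓
- Ed: [L^3 M T^-2] ✗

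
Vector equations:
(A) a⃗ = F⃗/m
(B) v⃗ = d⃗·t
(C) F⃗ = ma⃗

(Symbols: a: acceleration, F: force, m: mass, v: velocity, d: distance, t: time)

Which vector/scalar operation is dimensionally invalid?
(B) v⃗ = d⃗·t

(A) a⃗ = F⃗/m: LHS [L T^-2], RHS [L T^-2] ✓ — force (vector) divided by mass (scalar)
(B) v⃗ = d⃗·t: LHS [L T^-1], RHS [L T] ✗ — velocity is displacement per time; should be d⃗/t
(C) F⃗ = ma⃗: LHS [L M T^-2], RHS [L M T^-2] ✓ — Force and acceleration are vectors, mass is a scalar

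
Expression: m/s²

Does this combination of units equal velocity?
No

The expression m/s² has dimensions [L T^-2], but velocity has dimensions [L T^-1].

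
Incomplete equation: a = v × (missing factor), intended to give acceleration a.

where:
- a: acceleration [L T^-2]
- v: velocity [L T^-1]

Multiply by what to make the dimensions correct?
1/t (inverse time), dimensions [T^-1]

a has dimensions [L T^-2] and v has dimensions [L T^-1].
The missing factor must have dimensions [L T^-2] / [L T^-1] = [T^-1], i.e. inverse time (1/t).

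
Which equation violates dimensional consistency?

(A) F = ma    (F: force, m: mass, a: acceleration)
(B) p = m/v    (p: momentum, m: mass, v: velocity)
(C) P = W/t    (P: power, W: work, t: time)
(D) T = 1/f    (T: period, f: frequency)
(B) p = m/v

The equation (B) p = m/v is dimensionally incorrect.

LHS (p): [L M T^-1]
RHS (m/v): [L^-1 M T] ✗

The dimensions do not match. The other three equations balance.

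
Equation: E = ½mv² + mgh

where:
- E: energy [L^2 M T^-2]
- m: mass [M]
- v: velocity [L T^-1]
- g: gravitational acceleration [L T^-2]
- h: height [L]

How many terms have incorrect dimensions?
0

LHS E: [L^2 M T^-2]
- ½mv²: [L^2 M T^-2] ✓
- mgh: [L^2 M T^-2] ✓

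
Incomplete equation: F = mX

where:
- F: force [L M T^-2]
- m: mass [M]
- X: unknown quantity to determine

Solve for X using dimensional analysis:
X = a (acceleration), dimensions [L T^-2]

F has dimensions [L M T^-2]; the rest of the RHS (m) has dimensions [M].
So X must have dimensions [L T^-2] — X = a (acceleration).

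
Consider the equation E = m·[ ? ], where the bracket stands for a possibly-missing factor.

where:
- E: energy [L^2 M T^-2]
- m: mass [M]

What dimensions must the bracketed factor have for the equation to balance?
[L^2 T^-2] — velocity squared (e.g. v²)

E has dimensions [L^2 M T^-2]; m has dimensions [M].
The bracketed factor must supply [L^2 M T^-2] / [M] = [L^2 T^-2].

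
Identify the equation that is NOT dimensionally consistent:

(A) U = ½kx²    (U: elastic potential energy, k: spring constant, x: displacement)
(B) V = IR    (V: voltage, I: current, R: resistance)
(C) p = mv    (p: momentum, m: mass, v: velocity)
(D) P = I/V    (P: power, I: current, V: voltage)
(D) P = I/V

The equation (D) P = I/V is dimensionally incorrect.

LHS (P): [L^2 M T^-3]
RHS (I/V): [I^2 L^-2 M^-1 T^3] ✗

The dimensions do not match. The other three equations balance.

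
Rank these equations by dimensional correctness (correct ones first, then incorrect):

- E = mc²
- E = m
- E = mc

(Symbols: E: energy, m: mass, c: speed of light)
Dimensionally correct: E = mc²
Dimensionally incorrect: E = m, E = mc
Ordered (correct first, then incorrect): E = mc², E = m, E = mc

- E = mc²: LHS [L^2 M T^-2], RHS [L^2 M T^-2] → correct ✓
- E = m: LHS [L^2 M T^-2], RHS [M] → incorrect ✗
- E = mc: LHS [L^2 M T^-2], RHS [L M T^-1] → incorrect ✗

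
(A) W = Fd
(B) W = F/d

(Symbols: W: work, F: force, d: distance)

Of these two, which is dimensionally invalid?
(B)

(A) W = Fd: LHS [L^2 M T^-2], RHS [L^2 M T^-2] ✓
(B) W = F/d: LHS [L^2 M T^-2], RHS [M T^-2] ✗

Expression (B) W = F/d is dimensionally incorrect.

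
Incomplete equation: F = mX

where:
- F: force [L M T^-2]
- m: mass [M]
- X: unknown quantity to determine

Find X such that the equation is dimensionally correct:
X = a (acceleration), dimensions [L T^-2]

F has dimensions [L M T^-2]; the rest of the RHS (m) has dimensions [M].
So X must have dimensions [L T^-2] — X = a (acceleration).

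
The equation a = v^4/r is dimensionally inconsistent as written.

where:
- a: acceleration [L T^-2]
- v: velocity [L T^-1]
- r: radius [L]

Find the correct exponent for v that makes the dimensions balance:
The exponent of v should be 2: a = v^2/r

The LHS a has dimensions [L T^-2]; v has dimensions [L T^-1].
As written, the RHS v^4/r (exponent 4 on v) has dimensions [L^3 T^-4], which does not match.
With exponent 2, the RHS v^2/r has dimensions [L T^-2], matching the LHS.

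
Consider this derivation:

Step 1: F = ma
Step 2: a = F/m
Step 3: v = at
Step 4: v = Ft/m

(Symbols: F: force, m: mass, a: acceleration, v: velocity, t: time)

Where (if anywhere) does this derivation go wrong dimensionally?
No step introduces an error — all steps are dimensionally consistent.

Step 1: F = ma → LHS [L M T^-2], RHS [L M T^-2] ✓
Step 2: a = F/m → LHS [L T^-2], RHS [L T^-2] ✓
Step 3: v = at → LHS [L T^-1], RHS [L T^-1] ✓
Step 4: v = Ft/m → LHS [L T^-1], RHS [L T^-1] ✓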